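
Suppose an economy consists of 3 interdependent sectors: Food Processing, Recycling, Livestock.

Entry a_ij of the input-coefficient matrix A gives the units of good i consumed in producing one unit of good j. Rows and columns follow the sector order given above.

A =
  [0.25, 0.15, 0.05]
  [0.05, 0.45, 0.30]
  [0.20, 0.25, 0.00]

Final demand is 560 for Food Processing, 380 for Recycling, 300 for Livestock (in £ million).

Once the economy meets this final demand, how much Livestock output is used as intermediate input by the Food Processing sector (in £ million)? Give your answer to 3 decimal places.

z_LF = 209.517

I − A =
  [   0.75    -0.15    -0.05]
  [  -0.05     0.55    -0.30]
  [  -0.20    -0.25     1.00]
Cofactors of I−A, C_ij = (−1)^(i+j)·(minor ij) (rows/columns in the sector order above):
  C_11 = (0.55)(1.00) − (-0.30)(-0.25) = 0.4750
  C_12 = −[(-0.05)(1.00) − (-0.30)(-0.20)] = 0.1100
  C_13 = (-0.05)(-0.25) − (0.55)(-0.20) = 0.1225
  C_21 = −[(-0.15)(1.00) − (-0.05)(-0.25)] = 0.1625
  C_22 = (0.75)(1.00) − (-0.05)(-0.20) = 0.7400
  C_23 = −[(0.75)(-0.25) − (-0.15)(-0.20)] = 0.2175
  C_31 = (-0.15)(-0.30) − (-0.05)(0.55) = 0.0725
  C_32 = −[(0.75)(-0.30) − (-0.05)(-0.05)] = 0.2275
  C_33 = (0.75)(0.55) − (-0.15)(-0.05) = 0.4050
det(I−A) = Σ_j (I−A)_1j·C_1j = (0.75)(0.4750) + (-0.15)(0.1100) + (-0.05)(0.1225) = 0.333625
adj(I−A) = Cᵀ =
  [ 0.4750   0.1625   0.0725]
  [ 0.1100   0.7400   0.2275]
  [ 0.1225   0.2175   0.4050]
(I − A)⁻¹ = adj(I−A) / det(I−A) ≈
  [   1.4238     0.4871     0.2173]
  [   0.3297     2.2181     0.6819]
  [   0.3672     0.6519     1.2139]
First solve x = (I − A)⁻¹ d = adj(I−A)·d / det(I−A); in particular x_F = (0.4750·560 + 0.1625·380 + 0.0725·300) / 0.333625 = 349.50 / 0.333625 ≈ 1047.58336.
Intermediate flow from L to F: z_LF = a_LF · x_F = 0.20 × 349.50 / 0.333625 = 69.90 / 0.333625 ≈ 209.517.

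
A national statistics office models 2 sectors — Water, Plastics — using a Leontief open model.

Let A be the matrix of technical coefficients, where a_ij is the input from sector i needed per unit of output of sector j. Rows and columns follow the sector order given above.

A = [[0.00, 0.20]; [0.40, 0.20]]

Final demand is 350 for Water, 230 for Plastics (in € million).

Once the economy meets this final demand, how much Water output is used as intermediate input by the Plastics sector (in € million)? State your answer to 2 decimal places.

I − A =
  [   1.00    -0.20]
  [  -0.40     0.80]
det(I−A) = (1.00)(0.80) − (-0.20)(-0.40) = 0.7200
adj(I−A) = [[0.80, 0.20], [0.40, 1.00]]
(I − A)⁻¹ = adj(I−A) / det(I−A) ≈
  [   1.1111     0.2778]
  [   0.5556     1.3889]
First solve x = (I − A)⁻¹ d = adj(I−A)·d / det(I−A); in particular x_2 = (0.40·350 + 1.00·230) / 0.7200 = 370.00 / 0.7200 ≈ 513.8889.
Intermediate flow from 1 to 2: z_12 = a_12 · x_2 = 0.20 × 370.00 / 0.7200 = 74.00 / 0.7200 ≈ 102.78.

z_12 = 102.78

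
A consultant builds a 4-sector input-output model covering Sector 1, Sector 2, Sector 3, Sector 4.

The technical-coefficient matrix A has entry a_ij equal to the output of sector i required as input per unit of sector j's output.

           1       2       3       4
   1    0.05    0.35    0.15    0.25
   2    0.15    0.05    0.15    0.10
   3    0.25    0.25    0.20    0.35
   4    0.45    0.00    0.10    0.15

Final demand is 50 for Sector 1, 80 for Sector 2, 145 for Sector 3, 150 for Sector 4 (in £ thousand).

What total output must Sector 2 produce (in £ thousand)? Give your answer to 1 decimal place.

I − A =
  [   0.95    -0.35    -0.15    -0.25]
  [  -0.15     0.95    -0.15    -0.10]
  [  -0.25    -0.25     0.80    -0.35]
  [  -0.45     0.00    -0.10     0.85]
Compute the cofactors C_ij = (−1)^(i+j)·(3×3 minor ij) of I−A; the adjugate is their transpose:
adj(I−A) = Cᵀ =
  [ 0.578375   0.263875   0.193000   0.280625]
  [ 0.190750   0.461000   0.143375   0.169375]
  [ 0.394625   0.303250   0.599875   0.398750]
  [ 0.352625   0.175375   0.172750   0.590000]
det(I−A) = Σ_j (I−A)_1j·C_1j = (0.95)(0.578375) + (-0.35)(0.190750) + (-0.15)(0.394625) + (-0.25)(0.352625) = 0.33534375
(I − A)⁻¹ = adj(I−A) / det(I−A) ≈
  [   1.7247     0.7869     0.5755     0.8368]
  [   0.5688     1.3747     0.4275     0.5051]
  [   1.1768     0.9043     1.7888     1.1891]
  [   1.0515     0.5230     0.5151     1.7594]
x = (I − A)⁻¹ d = adj(I−A)·d / det(I−A), with det(I−A) = 0.33534375:
  x_1 = (0.578375·50 + 0.263875·80 + 0.193000·145 + 0.280625·150) / 0.33534375 = 120.1075 / 0.33534375 ≈ 358.2
  x_2 = (0.190750·50 + 0.461000·80 + 0.143375·145 + 0.169375·150) / 0.33534375 = 92.613125 / 0.33534375 ≈ 276.2
  x_3 = (0.394625·50 + 0.303250·80 + 0.599875·145 + 0.398750·150) / 0.33534375 = 190.785625 / 0.33534375 ≈ 568.9
  x_4 = (0.352625·50 + 0.175375·80 + 0.172750·145 + 0.590000·150) / 0.33534375 = 145.21 / 0.33534375 ≈ 433.0

x_2 = 276.2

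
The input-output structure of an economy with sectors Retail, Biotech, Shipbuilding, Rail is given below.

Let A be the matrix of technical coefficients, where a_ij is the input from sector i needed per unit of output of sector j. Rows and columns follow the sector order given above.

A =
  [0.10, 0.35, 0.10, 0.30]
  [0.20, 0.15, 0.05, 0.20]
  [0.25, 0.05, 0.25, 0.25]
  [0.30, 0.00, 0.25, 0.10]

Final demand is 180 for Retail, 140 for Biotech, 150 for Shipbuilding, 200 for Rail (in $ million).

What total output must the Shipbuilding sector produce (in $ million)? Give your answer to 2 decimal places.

I − A =
  [   0.90    -0.35    -0.10    -0.30]
  [  -0.20     0.85    -0.05    -0.20]
  [  -0.25    -0.05     0.75    -0.25]
  [  -0.30     0.00    -0.25     0.90]
Compute the cofactors C_ij = (−1)^(i+j)·(3×3 minor ij) of I−A; the adjugate is their transpose:
adj(I−A) = Cᵀ =
  [ 0.515875   0.222625   0.173500   0.269625]
  [ 0.195000   0.435000   0.120000   0.195000]
  [ 0.267000   0.141000   0.528000   0.267000]
  [ 0.246125   0.113375   0.204500   0.492375]
det(I−A) = Σ_j (I−A)_1j·C_1j = (0.90)(0.515875) + (-0.35)(0.195000) + (-0.10)(0.267000) + (-0.30)(0.246125) = 0.2955
(I − A)⁻¹ = adj(I−A) / det(I−A) ≈
  [   1.7458     0.7534     0.5871     0.9124]
  [   0.6599     1.4721     0.4061     0.6599]
  [   0.9036     0.4772     1.7868     0.9036]
  [   0.8329     0.3837     0.6920     1.6662]
x = (I − A)⁻¹ d = adj(I−A)·d / det(I−A), with det(I−A) = 0.2955:
  x_1 = (0.515875·180 + 0.222625·140 + 0.173500·150 + 0.269625·200) / 0.2955 = 203.975 / 0.2955 ≈ 690.27
  x_2 = (0.195000·180 + 0.435000·140 + 0.120000·150 + 0.195000·200) / 0.2955 = 153.00 / 0.2955 ≈ 517.77
  x_3 = (0.267000·180 + 0.141000·140 + 0.528000·150 + 0.267000·200) / 0.2955 = 200.40 / 0.2955 ≈ 678.17
  x_4 = (0.246125·180 + 0.113375·140 + 0.204500·150 + 0.492375·200) / 0.2955 = 189.325 / 0.2955 ≈ 640.69

x_3 = 678.17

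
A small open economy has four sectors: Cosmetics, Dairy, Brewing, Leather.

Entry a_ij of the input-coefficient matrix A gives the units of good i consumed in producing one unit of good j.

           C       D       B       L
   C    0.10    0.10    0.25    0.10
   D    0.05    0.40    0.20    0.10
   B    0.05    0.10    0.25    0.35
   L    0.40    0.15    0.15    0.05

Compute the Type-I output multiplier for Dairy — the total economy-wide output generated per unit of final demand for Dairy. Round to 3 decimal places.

I − A =
  [   0.90    -0.10    -0.25    -0.10]
  [  -0.05     0.60    -0.20    -0.10]
  [  -0.05    -0.10     0.75    -0.35]
  [  -0.40    -0.15    -0.15     0.95]
Compute the cofactors C_ij = (−1)^(i+j)·(3×3 minor ij) of I−A; the adjugate is their transpose:
adj(I−A) = Cᵀ =
  [ 0.353750   0.115625   0.171250   0.112500]
  [ 0.101250   0.516375   0.199125   0.138375]
  [ 0.123125   0.148250   0.466000   0.200250]
  [ 0.184375   0.153625   0.177125   0.373500]
det(I−A) = Σ_j (I−A)_1j·C_1j = (0.90)(0.353750) + (-0.10)(0.101250) + (-0.25)(0.123125) + (-0.10)(0.184375) = 0.25903125
(I − A)⁻¹ = adj(I−A) / det(I−A) ≈
  [   1.3657     0.4464     0.6611     0.4343]
  [   0.3909     1.9935     0.7687     0.5342]
  [   0.4753     0.5723     1.7990     0.7731]
  [   0.7118     0.5931     0.6838     1.4419]
The output multiplier for sector j is the column-j sum of the Leontief inverse (I − A)⁻¹ = adj(I−A) / det(I−A).
Column D of adj(I−A): (0.115625, 0.516375, 0.148250, 0.153625); det(I−A) = 0.25903125.
m_D = (0.115625 + 0.516375 + 0.148250 + 0.153625) / 0.25903125 = 0.933875 / 0.25903125 ≈ 3.605.

m_D = 3.605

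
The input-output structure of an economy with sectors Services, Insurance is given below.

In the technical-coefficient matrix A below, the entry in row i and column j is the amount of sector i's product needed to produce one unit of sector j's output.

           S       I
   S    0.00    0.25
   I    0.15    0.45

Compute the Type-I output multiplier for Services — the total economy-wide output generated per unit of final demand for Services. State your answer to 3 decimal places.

m_S = 1.366

I − A =
  [   1.00    -0.25]
  [  -0.15     0.55]
det(I−A) = (1.00)(0.55) − (-0.25)(-0.15) = 0.5125
adj(I−A) = [[0.55, 0.25], [0.15, 1.00]]
(I − A)⁻¹ = adj(I−A) / det(I−A) ≈
  [   1.0732     0.4878]
  [   0.2927     1.9512]
The output multiplier for sector j is the column-j sum of the Leontief inverse (I − A)⁻¹ = adj(I−A) / det(I−A).
Column S of adj(I−A): (0.55, 0.15); det(I−A) = 0.5125.
m_S = (0.55 + 0.15) / 0.5125 = 0.70 / 0.5125 ≈ 1.366.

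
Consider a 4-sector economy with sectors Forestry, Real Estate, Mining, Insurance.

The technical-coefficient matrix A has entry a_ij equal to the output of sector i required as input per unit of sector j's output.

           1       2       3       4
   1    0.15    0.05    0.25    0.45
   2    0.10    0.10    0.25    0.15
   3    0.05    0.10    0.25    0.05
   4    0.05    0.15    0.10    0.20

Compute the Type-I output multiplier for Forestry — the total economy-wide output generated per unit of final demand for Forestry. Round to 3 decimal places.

I − A =
  [   0.85    -0.05    -0.25    -0.45]
  [  -0.10     0.90    -0.25    -0.15]
  [  -0.05    -0.10     0.75    -0.05]
  [  -0.05    -0.15    -0.10     0.80]
Compute the cofactors C_ij = (−1)^(i+j)·(3×3 minor ij) of I−A; the adjugate is their transpose:
adj(I−A) = Cᵀ =
  [ 0.495250   0.106750   0.242500   0.313750]
  [ 0.076500   0.476000   0.203500   0.145000]
  [ 0.046625   0.077625   0.561500   0.075875]
  [ 0.051125   0.105625   0.123500   0.534375]
det(I−A) = Σ_j (I−A)_1j·C_1j = (0.85)(0.495250) + (-0.05)(0.076500) + (-0.25)(0.046625) + (-0.45)(0.051125) = 0.382475
(I − A)⁻¹ = adj(I−A) / det(I−A) ≈
  [   1.2949     0.2791     0.6340     0.8203]
  [   0.2000     1.2445     0.5321     0.3791]
  [   0.1219     0.2030     1.4681     0.1984]
  [   0.1337     0.2762     0.3229     1.3972]
The output multiplier for sector j is the column-j sum of the Leontief inverse (I − A)⁻¹ = adj(I−A) / det(I−A).
Column 1 of adj(I−A): (0.495250, 0.076500, 0.046625, 0.051125); det(I−A) = 0.382475.
m_1 = (0.495250 + 0.076500 + 0.046625 + 0.051125) / 0.382475 = 0.6695 / 0.382475 ≈ 1.750.

m_1 = 1.750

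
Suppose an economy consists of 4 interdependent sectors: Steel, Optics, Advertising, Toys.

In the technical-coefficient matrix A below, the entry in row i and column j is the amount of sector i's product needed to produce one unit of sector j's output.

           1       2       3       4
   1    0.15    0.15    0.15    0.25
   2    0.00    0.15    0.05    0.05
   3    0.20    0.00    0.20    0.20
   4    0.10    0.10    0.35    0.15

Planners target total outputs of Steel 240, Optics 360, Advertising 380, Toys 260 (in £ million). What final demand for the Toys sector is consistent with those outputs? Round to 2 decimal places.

d_4 = 28.00

I − A =
  [   0.85    -0.15    -0.15    -0.25]
  [   0.00     0.85    -0.05    -0.05]
  [  -0.20     0.00     0.80    -0.20]
  [  -0.10    -0.10    -0.35     0.85]
d = (I − A) x:
  d_1 = (+0.85)·240 + (-0.15)·360 + (-0.15)·380 + (-0.25)·260 = 28.00
  d_2 = (+0.00)·240 + (+0.85)·360 + (-0.05)·380 + (-0.05)·260 = 274.00
  d_3 = (-0.20)·240 + (+0.00)·360 + (+0.80)·380 + (-0.20)·260 = 204.00
  d_4 = (-0.10)·240 + (-0.10)·360 + (-0.35)·380 + (+0.85)·260 = 28.00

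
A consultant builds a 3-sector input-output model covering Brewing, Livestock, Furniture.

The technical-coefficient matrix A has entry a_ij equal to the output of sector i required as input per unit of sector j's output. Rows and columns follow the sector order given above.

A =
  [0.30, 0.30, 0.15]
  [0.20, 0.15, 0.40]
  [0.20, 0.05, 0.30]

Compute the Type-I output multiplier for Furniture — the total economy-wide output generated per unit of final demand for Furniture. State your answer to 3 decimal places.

I − A =
  [   0.70    -0.30    -0.15]
  [  -0.20     0.85    -0.40]
  [  -0.20    -0.05     0.70]
Cofactors of I−A, C_ij = (−1)^(i+j)·(minor ij) (rows/columns in the sector order above):
  C_11 = (0.85)(0.70) − (-0.40)(-0.05) = 0.5750
  C_12 = −[(-0.20)(0.70) − (-0.40)(-0.20)] = 0.2200
  C_13 = (-0.20)(-0.05) − (0.85)(-0.20) = 0.1800
  C_21 = −[(-0.30)(0.70) − (-0.15)(-0.05)] = 0.2175
  C_22 = (0.70)(0.70) − (-0.15)(-0.20) = 0.4600
  C_23 = −[(0.70)(-0.05) − (-0.30)(-0.20)] = 0.0950
  C_31 = (-0.30)(-0.40) − (-0.15)(0.85) = 0.2475
  C_32 = −[(0.70)(-0.40) − (-0.15)(-0.20)] = 0.3100
  C_33 = (0.70)(0.85) − (-0.30)(-0.20) = 0.5350
det(I−A) = Σ_j (I−A)_1j·C_1j = (0.70)(0.5750) + (-0.30)(0.2200) + (-0.15)(0.1800) = 0.3095
adj(I−A) = Cᵀ =
  [ 0.5750   0.2175   0.2475]
  [ 0.2200   0.4600   0.3100]
  [ 0.1800   0.0950   0.5350]
(I − A)⁻¹ = adj(I−A) / det(I−A) ≈
  [   1.8578     0.7027     0.7997]
  [   0.7108     1.4863     1.0016]
  [   0.5816     0.3069     1.7286]
The output multiplier for sector j is the column-j sum of the Leontief inverse (I − A)⁻¹ = adj(I−A) / det(I−A).
Column 3 of adj(I−A): (0.2475, 0.3100, 0.5350); det(I−A) = 0.3095.
m_3 = (0.2475 + 0.3100 + 0.5350) / 0.3095 = 1.0925 / 0.3095 ≈ 3.530.

m_3 = 3.530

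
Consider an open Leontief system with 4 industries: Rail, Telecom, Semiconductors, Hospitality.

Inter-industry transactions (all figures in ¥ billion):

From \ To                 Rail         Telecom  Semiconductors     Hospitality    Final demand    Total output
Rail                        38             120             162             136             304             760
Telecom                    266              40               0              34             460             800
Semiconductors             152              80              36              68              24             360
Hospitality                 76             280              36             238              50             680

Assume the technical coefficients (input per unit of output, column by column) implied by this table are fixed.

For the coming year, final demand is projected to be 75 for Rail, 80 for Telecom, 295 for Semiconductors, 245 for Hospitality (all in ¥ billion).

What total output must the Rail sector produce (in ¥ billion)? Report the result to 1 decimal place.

Technical coefficients a_ij = z_ij / X_j:
  a_11 = 38/760 = 0.05, a_21 = 266/760 = 0.35, a_31 = 152/760 = 0.20, a_41 = 76/760 = 0.10
  a_12 = 120/800 = 0.15, a_22 = 40/800 = 0.05, a_32 = 80/800 = 0.10, a_42 = 280/800 = 0.35
  a_13 = 162/360 = 0.45, a_23 = 0/360 = 0.00, a_33 = 36/360 = 0.10, a_43 = 36/360 = 0.10
  a_14 = 136/680 = 0.20, a_24 = 34/680 = 0.05, a_34 = 68/680 = 0.10, a_44 = 238/680 = 0.35
I − A =
  [   0.95    -0.15    -0.45    -0.20]
  [  -0.35     0.95     0.00    -0.05]
  [  -0.20    -0.10     0.90    -0.10]
  [  -0.10    -0.35    -0.10     0.65]
Compute the cofactors C_ij = (−1)^(i+j)·(3×3 minor ij) of I−A; the adjugate is their transpose:
adj(I−A) = Cᵀ =
  [ 0.530000   0.196250   0.289750   0.222750]
  [ 0.206750   0.461250   0.116375   0.117000]
  [ 0.165000   0.128000   0.491625   0.136250]
  [ 0.218250   0.298250   0.182875   0.663750]
det(I−A) = Σ_j (I−A)_1j·C_1j = (0.95)(0.530000) + (-0.15)(0.206750) + (-0.45)(0.165000) + (-0.20)(0.218250) = 0.3545875
(I − A)⁻¹ = adj(I−A) / det(I−A) ≈
  [   1.4947     0.5535     0.8171     0.6282]
  [   0.5831     1.3008     0.3282     0.3300]
  [   0.4653     0.3610     1.3865     0.3842]
  [   0.6155     0.8411     0.5157     1.8719]
x = (I − A)⁻¹ d = adj(I−A)·d / det(I−A), with det(I−A) = 0.3545875:
  x_1 = (0.530000·75 + 0.196250·80 + 0.289750·295 + 0.222750·245) / 0.3545875 = 195.50 / 0.3545875 ≈ 551.3
  x_2 = (0.206750·75 + 0.461250·80 + 0.116375·295 + 0.117000·245) / 0.3545875 = 115.401875 / 0.3545875 ≈ 325.5
  x_3 = (0.165000·75 + 0.128000·80 + 0.491625·295 + 0.136250·245) / 0.3545875 = 201.025625 / 0.3545875 ≈ 566.9
  x_4 = (0.218250·75 + 0.298250·80 + 0.182875·295 + 0.663750·245) / 0.3545875 = 256.795625 / 0.3545875 ≈ 724.2

x_1 = 551.3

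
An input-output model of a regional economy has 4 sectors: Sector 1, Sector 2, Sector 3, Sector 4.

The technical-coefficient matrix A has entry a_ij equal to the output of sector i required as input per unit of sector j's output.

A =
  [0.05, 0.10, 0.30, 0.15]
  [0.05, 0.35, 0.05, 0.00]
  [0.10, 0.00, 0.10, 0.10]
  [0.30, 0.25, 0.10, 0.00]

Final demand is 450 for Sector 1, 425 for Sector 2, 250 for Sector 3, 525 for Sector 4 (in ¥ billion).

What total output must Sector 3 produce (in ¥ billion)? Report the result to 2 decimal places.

x_3 = 488.18

I − A =
  [   0.95    -0.10    -0.30    -0.15]
  [  -0.05     0.65    -0.05     0.00]
  [  -0.10     0.00     0.90    -0.10]
  [  -0.30    -0.25    -0.10     1.00]
Compute the cofactors C_ij = (−1)^(i+j)·(3×3 minor ij) of I−A; the adjugate is their transpose:
adj(I−A) = Cᵀ =
  [ 0.577250   0.130250   0.211625   0.107750]
  [ 0.051000   0.764500   0.061000   0.013750]
  [ 0.085750   0.040500   0.581375   0.071000]
  [ 0.194500   0.234250   0.136875   0.531250]
det(I−A) = Σ_j (I−A)_1j·C_1j = (0.95)(0.577250) + (-0.10)(0.051000) + (-0.30)(0.085750) + (-0.15)(0.194500) = 0.4883875
(I − A)⁻¹ = adj(I−A) / det(I−A) ≈
  [   1.1820     0.2667     0.4333     0.2206]
  [   0.1044     1.5654     0.1249     0.0282]
  [   0.1756     0.0829     1.1904     0.1454]
  [   0.3982     0.4796     0.2803     1.0878]
x = (I − A)⁻¹ d = adj(I−A)·d / det(I−A), with det(I−A) = 0.4883875:
  x_1 = (0.577250·450 + 0.130250·425 + 0.211625·250 + 0.107750·525) / 0.4883875 = 424.59375 / 0.4883875 ≈ 869.38
  x_2 = (0.051000·450 + 0.764500·425 + 0.061000·250 + 0.013750·525) / 0.4883875 = 370.33125 / 0.4883875 ≈ 758.27
  x_3 = (0.085750·450 + 0.040500·425 + 0.581375·250 + 0.071000·525) / 0.4883875 = 238.41875 / 0.4883875 ≈ 488.18
  x_4 = (0.194500·450 + 0.234250·425 + 0.136875·250 + 0.531250·525) / 0.4883875 = 500.20625 / 0.4883875 ≈ 1024.20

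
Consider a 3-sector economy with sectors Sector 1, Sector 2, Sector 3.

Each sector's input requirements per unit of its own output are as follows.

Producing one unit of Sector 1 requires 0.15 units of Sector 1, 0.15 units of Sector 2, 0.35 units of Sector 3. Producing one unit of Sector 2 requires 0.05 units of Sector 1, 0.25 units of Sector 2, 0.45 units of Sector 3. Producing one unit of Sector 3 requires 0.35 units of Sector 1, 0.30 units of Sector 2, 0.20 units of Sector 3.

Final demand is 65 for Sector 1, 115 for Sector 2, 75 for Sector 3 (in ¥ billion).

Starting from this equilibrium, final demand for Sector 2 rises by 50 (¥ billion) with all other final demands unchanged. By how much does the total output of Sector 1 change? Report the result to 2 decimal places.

Δx_1 = 36.78

I − A =
  [   0.85    -0.05    -0.35]
  [  -0.15     0.75    -0.30]
  [  -0.35    -0.45     0.80]
Cofactors of I−A, C_ij = (−1)^(i+j)·(minor ij) (rows/columns in the sector order above):
  C_11 = (0.75)(0.80) − (-0.30)(-0.45) = 0.4650
  C_12 = −[(-0.15)(0.80) − (-0.30)(-0.35)] = 0.2250
  C_13 = (-0.15)(-0.45) − (0.75)(-0.35) = 0.3300
  C_21 = −[(-0.05)(0.80) − (-0.35)(-0.45)] = 0.1975
  C_22 = (0.85)(0.80) − (-0.35)(-0.35) = 0.5575
  C_23 = −[(0.85)(-0.45) − (-0.05)(-0.35)] = 0.4000
  C_31 = (-0.05)(-0.30) − (-0.35)(0.75) = 0.2775
  C_32 = −[(0.85)(-0.30) − (-0.35)(-0.15)] = 0.3075
  C_33 = (0.85)(0.75) − (-0.05)(-0.15) = 0.6300
det(I−A) = Σ_j (I−A)_1j·C_1j = (0.85)(0.4650) + (-0.05)(0.2250) + (-0.35)(0.3300) = 0.2685
adj(I−A) = Cᵀ =
  [ 0.4650   0.1975   0.2775]
  [ 0.2250   0.5575   0.3075]
  [ 0.3300   0.4000   0.6300]
(I − A)⁻¹ = adj(I−A) / det(I−A) ≈
  [   1.7318     0.7356     1.0335]
  [   0.8380     2.0764     1.1453]
  [   1.2291     1.4898     2.3464]
Δx = (I − A)⁻¹ Δd with Δd having +50 in the Sector 2 component and 0 elsewhere.
So Δx_1 = L_12 · (+50), where L_12 = adj(I−A)_12 / det(I−A) = 0.1975 / 0.2685.
Δx_1 = 0.1975 × (+50) / 0.2685 = 9.875 / 0.2685 ≈ 36.78.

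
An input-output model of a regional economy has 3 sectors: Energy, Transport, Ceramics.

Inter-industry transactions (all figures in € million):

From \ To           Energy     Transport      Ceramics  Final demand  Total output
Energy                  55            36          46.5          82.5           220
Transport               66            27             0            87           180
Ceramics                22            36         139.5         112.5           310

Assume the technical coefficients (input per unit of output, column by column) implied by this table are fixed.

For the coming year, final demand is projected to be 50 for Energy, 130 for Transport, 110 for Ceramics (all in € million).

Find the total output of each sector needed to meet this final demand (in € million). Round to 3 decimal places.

x_1 = 187.917, x_2 = 219.265, x_3 = 313.899

Technical coefficients a_ij = z_ij / X_j:
  a_11 = 55/220 = 0.25, a_21 = 66/220 = 0.30, a_31 = 22/220 = 0.10
  a_12 = 36/180 = 0.20, a_22 = 27/180 = 0.15, a_32 = 36/180 = 0.20
  a_13 = 46.5/310 = 0.15, a_23 = 0/310 = 0.00, a_33 = 139.5/310 = 0.45
I − A =
  [   0.75    -0.20    -0.15]
  [  -0.30     0.85     0.00]
  [  -0.10    -0.20     0.55]
Cofactors of I−A, C_ij = (−1)^(i+j)·(minor ij) (rows/columns in the sector order above):
  C_11 = (0.85)(0.55) − (0.00)(-0.20) = 0.4675
  C_12 = −[(-0.30)(0.55) − (0.00)(-0.10)] = 0.1650
  C_13 = (-0.30)(-0.20) − (0.85)(-0.10) = 0.1450
  C_21 = −[(-0.20)(0.55) − (-0.15)(-0.20)] = 0.1400
  C_22 = (0.75)(0.55) − (-0.15)(-0.10) = 0.3975
  C_23 = −[(0.75)(-0.20) − (-0.20)(-0.10)] = 0.1700
  C_31 = (-0.20)(0.00) − (-0.15)(0.85) = 0.1275
  C_32 = −[(0.75)(0.00) − (-0.15)(-0.30)] = 0.0450
  C_33 = (0.75)(0.85) − (-0.20)(-0.30) = 0.5775
det(I−A) = Σ_j (I−A)_1j·C_1j = (0.75)(0.4675) + (-0.20)(0.1650) + (-0.15)(0.1450) = 0.295875
adj(I−A) = Cᵀ =
  [ 0.4675   0.1400   0.1275]
  [ 0.1650   0.3975   0.0450]
  [ 0.1450   0.1700   0.5775]
(I − A)⁻¹ = adj(I−A) / det(I−A) ≈
  [   1.5801     0.4732     0.4309]
  [   0.5577     1.3435     0.1521]
  [   0.4901     0.5746     1.9518]
x = (I − A)⁻¹ d = adj(I−A)·d / det(I−A), with det(I−A) = 0.295875:
  x_1 = (0.4675·50 + 0.1400·130 + 0.1275·110) / 0.295875 = 55.60 / 0.295875 ≈ 187.917
  x_2 = (0.1650·50 + 0.3975·130 + 0.0450·110) / 0.295875 = 64.875 / 0.295875 ≈ 219.265
  x_3 = (0.1450·50 + 0.1700·130 + 0.5775·110) / 0.295875 = 92.875 / 0.295875 ≈ 313.899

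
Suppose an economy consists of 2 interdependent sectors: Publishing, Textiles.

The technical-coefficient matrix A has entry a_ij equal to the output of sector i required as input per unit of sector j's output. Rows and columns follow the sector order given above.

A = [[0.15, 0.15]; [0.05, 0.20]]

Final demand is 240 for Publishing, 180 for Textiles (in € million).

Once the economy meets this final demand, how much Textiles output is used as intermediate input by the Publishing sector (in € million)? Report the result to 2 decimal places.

z_21 = 16.28

I − A =
  [   0.85    -0.15]
  [  -0.05     0.80]
det(I−A) = (0.85)(0.80) − (-0.15)(-0.05) = 0.6725
adj(I−A) = [[0.80, 0.15], [0.05, 0.85]]
(I − A)⁻¹ = adj(I−A) / det(I−A) ≈
  [   1.1896     0.2230]
  [   0.0743     1.2639]
First solve x = (I − A)⁻¹ d = adj(I−A)·d / det(I−A); in particular x_1 = (0.80·240 + 0.15·180) / 0.6725 = 219.00 / 0.6725 ≈ 325.6506.
Intermediate flow from 2 to 1: z_21 = a_21 · x_1 = 0.05 × 219.00 / 0.6725 = 10.95 / 0.6725 ≈ 16.28.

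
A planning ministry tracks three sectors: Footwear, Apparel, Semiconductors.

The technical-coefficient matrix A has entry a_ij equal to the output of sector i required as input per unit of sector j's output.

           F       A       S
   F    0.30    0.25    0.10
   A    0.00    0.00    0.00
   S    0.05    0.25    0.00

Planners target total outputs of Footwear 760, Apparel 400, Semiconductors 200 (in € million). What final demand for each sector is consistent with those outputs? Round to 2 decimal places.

I − A =
  [   0.70    -0.25    -0.10]
  [   0.00     1.00     0.00]
  [  -0.05    -0.25     1.00]
d = (I − A) x:
  d_F = (+0.70)·760 + (-0.25)·400 + (-0.10)·200 = 412.00
  d_A = (+0.00)·760 + (+1.00)·400 + (+0.00)·200 = 400.00
  d_S = (-0.05)·760 + (-0.25)·400 + (+1.00)·200 = 62.00

d_F = 412.00, d_A = 400.00, d_S = 62.00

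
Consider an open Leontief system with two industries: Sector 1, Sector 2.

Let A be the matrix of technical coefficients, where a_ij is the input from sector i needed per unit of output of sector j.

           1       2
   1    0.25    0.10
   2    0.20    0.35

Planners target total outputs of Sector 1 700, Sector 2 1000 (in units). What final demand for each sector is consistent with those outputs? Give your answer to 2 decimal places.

d_1 = 425.00, d_2 = 510.00

I − A =
  [   0.75    -0.10]
  [  -0.20     0.65]
d = (I − A) x:
  d_1 = (+0.75)·700 + (-0.10)·1000 = 425.00
  d_2 = (-0.20)·700 + (+0.65)·1000 = 510.00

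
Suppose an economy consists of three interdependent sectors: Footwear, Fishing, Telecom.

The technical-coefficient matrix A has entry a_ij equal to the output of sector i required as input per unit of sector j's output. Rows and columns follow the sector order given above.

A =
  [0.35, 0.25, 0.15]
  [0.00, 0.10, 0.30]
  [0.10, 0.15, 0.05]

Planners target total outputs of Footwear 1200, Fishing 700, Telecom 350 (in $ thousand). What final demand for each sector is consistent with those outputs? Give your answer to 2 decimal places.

I − A =
  [   0.65    -0.25    -0.15]
  [   0.00     0.90    -0.30]
  [  -0.10    -0.15     0.95]
d = (I − A) x:
  d_1 = (+0.65)·1200 + (-0.25)·700 + (-0.15)·350 = 552.50
  d_2 = (+0.00)·1200 + (+0.90)·700 + (-0.30)·350 = 525.00
  d_3 = (-0.10)·1200 + (-0.15)·700 + (+0.95)·350 = 107.50

d_1 = 552.50, d_2 = 525.00, d_3 = 107.50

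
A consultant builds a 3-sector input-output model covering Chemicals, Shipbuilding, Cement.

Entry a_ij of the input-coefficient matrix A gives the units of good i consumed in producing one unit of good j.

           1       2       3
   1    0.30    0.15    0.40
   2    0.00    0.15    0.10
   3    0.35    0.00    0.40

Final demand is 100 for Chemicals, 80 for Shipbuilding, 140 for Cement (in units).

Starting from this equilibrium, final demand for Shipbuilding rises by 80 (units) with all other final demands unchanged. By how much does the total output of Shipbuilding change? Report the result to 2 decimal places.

I − A =
  [   0.70    -0.15    -0.40]
  [   0.00     0.85    -0.10]
  [  -0.35     0.00     0.60]
Cofactors of I−A, C_ij = (−1)^(i+j)·(minor ij) (rows/columns in the sector order above):
  C_11 = (0.85)(0.60) − (-0.10)(0.00) = 0.5100
  C_12 = −[(0.00)(0.60) − (-0.10)(-0.35)] = 0.0350
  C_13 = (0.00)(0.00) − (0.85)(-0.35) = 0.2975
  C_21 = −[(-0.15)(0.60) − (-0.40)(0.00)] = 0.0900
  C_22 = (0.70)(0.60) − (-0.40)(-0.35) = 0.2800
  C_23 = −[(0.70)(0.00) − (-0.15)(-0.35)] = 0.0525
  C_31 = (-0.15)(-0.10) − (-0.40)(0.85) = 0.3550
  C_32 = −[(0.70)(-0.10) − (-0.40)(0.00)] = 0.0700
  C_33 = (0.70)(0.85) − (-0.15)(0.00) = 0.5950
det(I−A) = Σ_j (I−A)_1j·C_1j = (0.70)(0.5100) + (-0.15)(0.0350) + (-0.40)(0.2975) = 0.23275
adj(I−A) = Cᵀ =
  [ 0.5100   0.0900   0.3550]
  [ 0.0350   0.2800   0.0700]
  [ 0.2975   0.0525   0.5950]
(I − A)⁻¹ = adj(I−A) / det(I−A) ≈
  [   2.1912     0.3867     1.5252]
  [   0.1504     1.2030     0.3008]
  [   1.2782     0.2256     2.5564]
Δx = (I − A)⁻¹ Δd with Δd having +80 in the Shipbuilding component and 0 elsewhere.
So Δx_2 = L_22 · (+80), where L_22 = adj(I−A)_22 / det(I−A) = 0.2800 / 0.23275.
Δx_2 = 0.2800 × (+80) / 0.23275 = 22.40 / 0.23275 ≈ 96.24.

Δx_2 = 96.24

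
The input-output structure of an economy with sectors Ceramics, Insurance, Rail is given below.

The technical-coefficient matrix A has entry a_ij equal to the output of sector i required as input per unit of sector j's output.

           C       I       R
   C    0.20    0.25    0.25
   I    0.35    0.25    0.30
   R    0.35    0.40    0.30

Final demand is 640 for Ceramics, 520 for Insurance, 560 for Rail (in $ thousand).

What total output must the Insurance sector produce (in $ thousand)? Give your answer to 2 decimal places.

I − A =
  [   0.80    -0.25    -0.25]
  [  -0.35     0.75    -0.30]
  [  -0.35    -0.40     0.70]
Cofactors of I−A, C_ij = (−1)^(i+j)·(minor ij) (rows/columns in the sector order above):
  C_11 = (0.75)(0.70) − (-0.30)(-0.40) = 0.4050
  C_12 = −[(-0.35)(0.70) − (-0.30)(-0.35)] = 0.3500
  C_13 = (-0.35)(-0.40) − (0.75)(-0.35) = 0.4025
  C_21 = −[(-0.25)(0.70) − (-0.25)(-0.40)] = 0.2750
  C_22 = (0.80)(0.70) − (-0.25)(-0.35) = 0.4725
  C_23 = −[(0.80)(-0.40) − (-0.25)(-0.35)] = 0.4075
  C_31 = (-0.25)(-0.30) − (-0.25)(0.75) = 0.2625
  C_32 = −[(0.80)(-0.30) − (-0.25)(-0.35)] = 0.3275
  C_33 = (0.80)(0.75) − (-0.25)(-0.35) = 0.5125
det(I−A) = Σ_j (I−A)_1j·C_1j = (0.80)(0.4050) + (-0.25)(0.3500) + (-0.25)(0.4025) = 0.135875
adj(I−A) = Cᵀ =
  [ 0.4050   0.2750   0.2625]
  [ 0.3500   0.4725   0.3275]
  [ 0.4025   0.4075   0.5125]
(I − A)⁻¹ = adj(I−A) / det(I−A) ≈
  [   2.9807     2.0239     1.9319]
  [   2.5759     3.4775     2.4103]
  [   2.9623     2.9991     3.7718]
x = (I − A)⁻¹ d = adj(I−A)·d / det(I−A), with det(I−A) = 0.135875:
  x_C = (0.4050·640 + 0.2750·520 + 0.2625·560) / 0.135875 = 549.20 / 0.135875 ≈ 4041.95
  x_I = (0.3500·640 + 0.4725·520 + 0.3275·560) / 0.135875 = 653.10 / 0.135875 ≈ 4806.62
  x_R = (0.4025·640 + 0.4075·520 + 0.5125·560) / 0.135875 = 756.50 / 0.135875 ≈ 5567.62

x_I = 4806.62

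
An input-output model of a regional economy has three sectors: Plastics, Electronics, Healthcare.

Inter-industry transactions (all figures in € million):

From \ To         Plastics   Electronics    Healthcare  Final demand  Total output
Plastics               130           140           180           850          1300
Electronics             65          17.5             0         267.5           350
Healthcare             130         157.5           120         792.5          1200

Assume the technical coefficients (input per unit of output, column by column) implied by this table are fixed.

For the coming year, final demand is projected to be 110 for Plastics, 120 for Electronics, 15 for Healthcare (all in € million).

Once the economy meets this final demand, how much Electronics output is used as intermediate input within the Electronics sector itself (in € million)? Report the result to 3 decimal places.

z_EE = 6.845

Technical coefficients a_ij = z_ij / X_j:
  a_PP = 130/1300 = 0.10, a_EP = 65/1300 = 0.05, a_HP = 130/1300 = 0.10
  a_PE = 140/350 = 0.40, a_EE = 17.5/350 = 0.05, a_HE = 157.5/350 = 0.45
  a_PH = 180/1200 = 0.15, a_EH = 0/1200 = 0.00, a_HH = 120/1200 = 0.10
I − A =
  [   0.90    -0.40    -0.15]
  [  -0.05     0.95     0.00]
  [  -0.10    -0.45     0.90]
Cofactors of I−A, C_ij = (−1)^(i+j)·(minor ij) (rows/columns in the sector order above):
  C_11 = (0.95)(0.90) − (0.00)(-0.45) = 0.8550
  C_12 = −[(-0.05)(0.90) − (0.00)(-0.10)] = 0.0450
  C_13 = (-0.05)(-0.45) − (0.95)(-0.10) = 0.1175
  C_21 = −[(-0.40)(0.90) − (-0.15)(-0.45)] = 0.4275
  C_22 = (0.90)(0.90) − (-0.15)(-0.10) = 0.7950
  C_23 = −[(0.90)(-0.45) − (-0.40)(-0.10)] = 0.4450
  C_31 = (-0.40)(0.00) − (-0.15)(0.95) = 0.1425
  C_32 = −[(0.90)(0.00) − (-0.15)(-0.05)] = 0.0075
  C_33 = (0.90)(0.95) − (-0.40)(-0.05) = 0.8350
det(I−A) = Σ_j (I−A)_1j·C_1j = (0.90)(0.8550) + (-0.40)(0.0450) + (-0.15)(0.1175) = 0.733875
adj(I−A) = Cᵀ =
  [ 0.8550   0.4275   0.1425]
  [ 0.0450   0.7950   0.0075]
  [ 0.1175   0.4450   0.8350]
(I − A)⁻¹ = adj(I−A) / det(I−A) ≈
  [   1.1650     0.5825     0.1942]
  [   0.0613     1.0833     0.0102]
  [   0.1601     0.6064     1.1378]
First solve x = (I − A)⁻¹ d = adj(I−A)·d / det(I−A); in particular x_E = (0.0450·110 + 0.7950·120 + 0.0075·15) / 0.733875 = 100.4625 / 0.733875 ≈ 136.89320.
Intermediate flow from E to E: z_EE = a_EE · x_E = 0.05 × 100.4625 / 0.733875 = 5.023125 / 0.733875 ≈ 6.845.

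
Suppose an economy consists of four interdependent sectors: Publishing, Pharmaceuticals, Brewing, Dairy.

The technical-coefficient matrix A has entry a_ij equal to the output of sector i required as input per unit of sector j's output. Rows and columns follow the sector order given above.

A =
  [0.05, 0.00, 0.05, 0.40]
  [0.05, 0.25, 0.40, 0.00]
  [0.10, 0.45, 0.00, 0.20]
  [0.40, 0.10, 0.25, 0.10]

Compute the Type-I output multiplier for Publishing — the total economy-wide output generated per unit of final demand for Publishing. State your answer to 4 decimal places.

I − A =
  [   0.95     0.00    -0.05    -0.40]
  [  -0.05     0.75    -0.40     0.00]
  [  -0.10    -0.45     1.00    -0.20]
  [  -0.40    -0.10    -0.25     0.90]
Compute the cofactors C_ij = (−1)^(i+j)·(3×3 minor ij) of I−A; the adjugate is their transpose:
adj(I−A) = Cᵀ =
  [ 0.467500   0.106250   0.124750   0.235500]
  [ 0.110500   0.629000   0.285250   0.112500]
  [ 0.148750   0.335750   0.519250   0.181500]
  [ 0.261375   0.210375   0.231375   0.536625]
det(I−A) = Σ_j (I−A)_1j·C_1j = (0.95)(0.467500) + (0.00)(0.110500) + (-0.05)(0.148750) + (-0.40)(0.261375) = 0.3321375
(I − A)⁻¹ = adj(I−A) / det(I−A) ≈
  [   1.40755     0.31990     0.37560     0.70904]
  [   0.33269     1.89379     0.85883     0.33872]
  [   0.44786     1.01088     1.56336     0.54646]
  [   0.78695     0.63340     0.69662     1.61567]
The output multiplier for sector j is the column-j sum of the Leontief inverse (I − A)⁻¹ = adj(I−A) / det(I−A).
Column 1 of adj(I−A): (0.467500, 0.110500, 0.148750, 0.261375); det(I−A) = 0.3321375.
m_1 = (0.467500 + 0.110500 + 0.148750 + 0.261375) / 0.3321375 = 0.988125 / 0.3321375 ≈ 2.9750.

m_1 = 2.9750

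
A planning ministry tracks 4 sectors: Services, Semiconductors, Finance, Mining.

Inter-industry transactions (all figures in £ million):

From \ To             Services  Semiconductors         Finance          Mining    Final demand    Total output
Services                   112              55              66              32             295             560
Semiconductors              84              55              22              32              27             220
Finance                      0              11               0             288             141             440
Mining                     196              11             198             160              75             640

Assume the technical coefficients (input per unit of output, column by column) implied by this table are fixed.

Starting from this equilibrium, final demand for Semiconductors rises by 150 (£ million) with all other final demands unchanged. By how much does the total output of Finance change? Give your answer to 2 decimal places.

Δx_3 = 49.24

Technical coefficients a_ij = z_ij / X_j:
  a_11 = 112/560 = 0.20, a_21 = 84/560 = 0.15, a_31 = 0/560 = 0.00, a_41 = 196/560 = 0.35
  a_12 = 55/220 = 0.25, a_22 = 55/220 = 0.25, a_32 = 11/220 = 0.05, a_42 = 11/220 = 0.05
  a_13 = 66/440 = 0.15, a_23 = 22/440 = 0.05, a_33 = 0/440 = 0.00, a_43 = 198/440 = 0.45
  a_14 = 32/640 = 0.05, a_24 = 32/640 = 0.05, a_34 = 288/640 = 0.45, a_44 = 160/640 = 0.25
I − A =
  [   0.80    -0.25    -0.15    -0.05]
  [  -0.15     0.75    -0.05    -0.05]
  [   0.00    -0.05     1.00    -0.45]
  [  -0.35    -0.05    -0.45     0.75]
Compute the cofactors C_ij = (−1)^(i+j)·(3×3 minor ij) of I−A; the adjugate is their transpose:
adj(I−A) = Cᵀ =
  [ 0.404000   0.149500   0.116000   0.106500]
  [ 0.107500   0.396875   0.070000   0.075625]
  [ 0.128000   0.086500   0.402000   0.255500]
  [ 0.272500   0.148125   0.300000   0.559375]
det(I−A) = Σ_j (I−A)_1j·C_1j = (0.80)(0.404000) + (-0.25)(0.107500) + (-0.15)(0.128000) + (-0.05)(0.272500) = 0.2635
(I − A)⁻¹ = adj(I−A) / det(I−A) ≈
  [   1.5332     0.5674     0.4402     0.4042]
  [   0.4080     1.5062     0.2657     0.2870]
  [   0.4858     0.3283     1.5256     0.9696]
  [   1.0342     0.5621     1.1385     2.1229]
Δx = (I − A)⁻¹ Δd with Δd having +150 in the Semiconductors component and 0 elsewhere.
So Δx_3 = L_32 · (+150), where L_32 = adj(I−A)_32 / det(I−A) = 0.086500 / 0.2635.
Δx_3 = 0.086500 × (+150) / 0.2635 = 12.975 / 0.2635 ≈ 49.24.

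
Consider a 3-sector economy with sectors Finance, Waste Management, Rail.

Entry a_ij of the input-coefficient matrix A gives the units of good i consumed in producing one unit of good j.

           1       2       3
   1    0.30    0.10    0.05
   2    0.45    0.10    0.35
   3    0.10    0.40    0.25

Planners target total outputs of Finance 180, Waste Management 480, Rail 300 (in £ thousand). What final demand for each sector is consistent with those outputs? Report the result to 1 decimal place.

d_1 = 63.0, d_2 = 246.0, d_3 = 15.0

I − A =
  [   0.70    -0.10    -0.05]
  [  -0.45     0.90    -0.35]
  [  -0.10    -0.40     0.75]
d = (I − A) x:
  d_1 = (+0.70)·180 + (-0.10)·480 + (-0.05)·300 = 63.0
  d_2 = (-0.45)·180 + (+0.90)·480 + (-0.35)·300 = 246.0
  d_3 = (-0.10)·180 + (-0.40)·480 + (+0.75)·300 = 15.0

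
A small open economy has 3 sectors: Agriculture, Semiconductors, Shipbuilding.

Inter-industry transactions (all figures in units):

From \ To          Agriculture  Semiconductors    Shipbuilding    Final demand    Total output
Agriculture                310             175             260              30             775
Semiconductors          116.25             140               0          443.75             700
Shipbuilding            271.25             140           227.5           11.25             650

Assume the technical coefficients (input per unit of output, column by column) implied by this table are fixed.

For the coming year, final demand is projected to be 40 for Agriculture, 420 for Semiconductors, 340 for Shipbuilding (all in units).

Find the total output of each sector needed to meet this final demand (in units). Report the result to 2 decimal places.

x_1 = 1414.51, x_2 = 790.22, x_3 = 1527.88

Technical coefficients a_ij = z_ij / X_j:
  a_11 = 310/775 = 0.40, a_21 = 116.25/775 = 0.15, a_31 = 271.25/775 = 0.35
  a_12 = 175/700 = 0.25, a_22 = 140/700 = 0.20, a_32 = 140/700 = 0.20
  a_13 = 260/650 = 0.40, a_23 = 0/650 = 0.00, a_33 = 227.5/650 = 0.35
I − A =
  [   0.60    -0.25    -0.40]
  [  -0.15     0.80     0.00]
  [  -0.35    -0.20     0.65]
Cofactors of I−A, C_ij = (−1)^(i+j)·(minor ij) (rows/columns in the sector order above):
  C_11 = (0.80)(0.65) − (0.00)(-0.20) = 0.5200
  C_12 = −[(-0.15)(0.65) − (0.00)(-0.35)] = 0.0975
  C_13 = (-0.15)(-0.20) − (0.80)(-0.35) = 0.3100
  C_21 = −[(-0.25)(0.65) − (-0.40)(-0.20)] = 0.2425
  C_22 = (0.60)(0.65) − (-0.40)(-0.35) = 0.2500
  C_23 = −[(0.60)(-0.20) − (-0.25)(-0.35)] = 0.2075
  C_31 = (-0.25)(0.00) − (-0.40)(0.80) = 0.3200
  C_32 = −[(0.60)(0.00) − (-0.40)(-0.15)] = 0.0600
  C_33 = (0.60)(0.80) − (-0.25)(-0.15) = 0.4425
det(I−A) = Σ_j (I−A)_1j·C_1j = (0.60)(0.5200) + (-0.25)(0.0975) + (-0.40)(0.3100) = 0.163625
adj(I−A) = Cᵀ =
  [ 0.5200   0.2425   0.3200]
  [ 0.0975   0.2500   0.0600]
  [ 0.3100   0.2075   0.4425]
(I − A)⁻¹ = adj(I−A) / det(I−A) ≈
  [   3.1780     1.4820     1.9557]
  [   0.5959     1.5279     0.3667]
  [   1.8946     1.2681     2.7044]
x = (I − A)⁻¹ d = adj(I−A)·d / det(I−A), with det(I−A) = 0.163625:
  x_1 = (0.5200·40 + 0.2425·420 + 0.3200·340) / 0.163625 = 231.45 / 0.163625 ≈ 1414.51
  x_2 = (0.0975·40 + 0.2500·420 + 0.0600·340) / 0.163625 = 129.30 / 0.163625 ≈ 790.22
  x_3 = (0.3100·40 + 0.2075·420 + 0.4425·340) / 0.163625 = 250.00 / 0.163625 ≈ 1527.88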